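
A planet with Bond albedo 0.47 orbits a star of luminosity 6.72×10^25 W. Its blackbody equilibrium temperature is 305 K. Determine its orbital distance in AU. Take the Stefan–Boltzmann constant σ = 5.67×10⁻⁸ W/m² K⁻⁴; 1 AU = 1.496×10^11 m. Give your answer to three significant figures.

0.254 AU

The flux needed for this T is 4σT⁴/(1−0.47) = 3703 W/m².
S = L/(4πd²) → d = √(L/4πS) = √(6.72×10^25/(4π·3703)) = 3.800×10^10 m = 0.2540 AU.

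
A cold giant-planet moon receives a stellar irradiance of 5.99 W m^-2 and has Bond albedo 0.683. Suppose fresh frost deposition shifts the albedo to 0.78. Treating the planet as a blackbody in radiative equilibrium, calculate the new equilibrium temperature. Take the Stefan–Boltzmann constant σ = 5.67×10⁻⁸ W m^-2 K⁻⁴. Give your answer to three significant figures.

49.1 kelvin

With the new albedo, S(1−α₂)/4 = 0.3294 W m^-2, so T₂ = 49.10 K.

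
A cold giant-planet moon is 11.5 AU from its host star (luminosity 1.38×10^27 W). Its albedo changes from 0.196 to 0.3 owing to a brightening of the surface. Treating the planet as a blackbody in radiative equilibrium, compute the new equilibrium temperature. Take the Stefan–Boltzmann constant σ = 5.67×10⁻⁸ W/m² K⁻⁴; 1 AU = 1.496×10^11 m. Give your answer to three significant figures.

Orbital distance: d = 11.5 AU = 1.720×10^12 m.
Flux at the orbit: S = L/(4πd²) = 1.38×10^27/(4π·(1.72×10^12)²) = 37.10 W/m².
With the new albedo, S(1−α₂)/4 = 6.493 W/m², so T₂ = 103.4 K.

103 K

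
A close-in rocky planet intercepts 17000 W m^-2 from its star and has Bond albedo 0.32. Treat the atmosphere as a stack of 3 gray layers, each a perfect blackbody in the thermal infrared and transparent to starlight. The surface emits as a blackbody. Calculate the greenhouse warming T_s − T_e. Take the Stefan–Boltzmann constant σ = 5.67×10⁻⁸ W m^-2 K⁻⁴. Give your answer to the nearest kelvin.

OLR = S(1−α)/4 = 2890 W m^-2; the top layer radiates at T_e = 475.1 K.
Surface: T_s = (4)^¼·T_e = 672.0 K.
Warming: T_s − T_e = 196.8 K.

197 K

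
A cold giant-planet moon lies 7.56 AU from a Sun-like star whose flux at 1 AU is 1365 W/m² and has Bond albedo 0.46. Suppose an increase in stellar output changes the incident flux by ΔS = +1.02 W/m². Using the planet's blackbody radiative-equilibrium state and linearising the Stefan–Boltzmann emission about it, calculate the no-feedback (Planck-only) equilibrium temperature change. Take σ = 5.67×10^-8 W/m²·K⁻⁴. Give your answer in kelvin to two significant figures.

Irradiance scales as 1/d², so S = 1365 W/m² × (1/7.56)² = 23.88 W/m².
Reference equilibrium: T_e = [S(1−α)/(4σ)]^(1/4) = 86.84 K.
TOA radiative forcing: ΔF = (1−α)ΔS/4 = 0.54·(+1.02)/4 = 0.1377 W/m².
Linearising σT⁴ gives d(σT⁴)/dT = 4σT_e³ = 0.1485 W/m² per K.
ΔT₀ = ΔF/λ_P = 0.1377/0.1485 = 0.927 K.

0.93 K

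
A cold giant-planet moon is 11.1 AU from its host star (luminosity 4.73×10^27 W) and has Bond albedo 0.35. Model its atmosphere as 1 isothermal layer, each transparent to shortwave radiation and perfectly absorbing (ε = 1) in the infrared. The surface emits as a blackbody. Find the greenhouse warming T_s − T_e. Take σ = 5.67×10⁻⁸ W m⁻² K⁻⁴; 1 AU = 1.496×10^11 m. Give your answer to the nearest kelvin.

d = 11.1 × 1.496×10^11 m = 1.661×10^12 m.
S = L/(4πd²) = 136.5 W m⁻².
Top-of-atmosphere balance: σT_e⁴ = S(1−α)/4 = 22.18 W m⁻² → T_e = 140.6 K.
Surface: T_s = (2)^¼·T_e = 167.2 K.
Warming: T_s − T_e = 26.61 K.

27 K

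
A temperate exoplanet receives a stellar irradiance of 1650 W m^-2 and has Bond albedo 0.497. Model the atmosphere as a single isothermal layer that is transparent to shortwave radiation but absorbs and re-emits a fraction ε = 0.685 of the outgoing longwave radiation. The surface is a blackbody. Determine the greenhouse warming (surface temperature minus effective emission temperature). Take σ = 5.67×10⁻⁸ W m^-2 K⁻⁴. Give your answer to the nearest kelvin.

At the top of the atmosphere, σT_e⁴ = S(1−α)/4 = 207.5 W m^-2, giving T_e = 246.0 K.
For a single slab of emissivity ε, T_s⁴ = 2T_e⁴/(2−ε); thus T_s = 246.0·(1.521)^(1/4) = 273.1 K.
The atmosphere warms the surface by 27.18 K.

27 K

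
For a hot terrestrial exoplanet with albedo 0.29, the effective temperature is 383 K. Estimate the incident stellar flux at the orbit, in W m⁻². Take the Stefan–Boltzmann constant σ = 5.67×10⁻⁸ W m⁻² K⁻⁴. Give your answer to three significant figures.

From S(1−α)/4 = σT⁴: S = 4σT⁴/(1−α).
σT⁴ = 5.67×10⁻⁸·(383)⁴ = 1220 W m⁻².
So S = 4×1220/(1−0.29) = 6874 W m⁻².

6870 W m⁻²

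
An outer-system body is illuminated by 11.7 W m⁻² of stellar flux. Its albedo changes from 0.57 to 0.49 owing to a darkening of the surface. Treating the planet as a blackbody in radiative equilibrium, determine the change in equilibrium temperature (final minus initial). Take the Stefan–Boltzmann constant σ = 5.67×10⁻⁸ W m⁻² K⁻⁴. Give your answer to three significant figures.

With α = 0.57, T₁ = 68.63 K.
With α = 0.49, T₂ = 71.62 K.
Change: 71.62 − 68.63 = 2.991 K.

2.99 K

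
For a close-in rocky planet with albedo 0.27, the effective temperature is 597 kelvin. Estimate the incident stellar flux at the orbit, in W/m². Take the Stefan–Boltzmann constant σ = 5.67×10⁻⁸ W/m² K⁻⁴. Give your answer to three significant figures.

39500 W/m²

Invert the energy balance for S: S = 4σT⁴/(1−α).
σT⁴ = 5.67×10⁻⁸·(597)⁴ = 7202 W/m².
So S = 4×7202/(1−0.27) = 39470 W/m².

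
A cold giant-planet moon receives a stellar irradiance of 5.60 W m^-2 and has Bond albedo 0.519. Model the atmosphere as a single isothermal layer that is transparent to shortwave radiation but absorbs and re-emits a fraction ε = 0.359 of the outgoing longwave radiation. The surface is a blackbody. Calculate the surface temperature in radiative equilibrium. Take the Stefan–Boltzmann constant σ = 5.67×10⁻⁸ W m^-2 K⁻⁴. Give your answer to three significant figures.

61.7 K

At the top of the atmosphere, σT_e⁴ = S(1−α)/4 = 0.6734 W m^-2, giving T_e = 58.70 K.
The surface balance (absorbed SW + ε·downward IR = σT_s⁴) with T_a⁴ = T_s⁴/2 reduces to T_s = T_e·[2/(2−ε)]^¼ = 61.68 K.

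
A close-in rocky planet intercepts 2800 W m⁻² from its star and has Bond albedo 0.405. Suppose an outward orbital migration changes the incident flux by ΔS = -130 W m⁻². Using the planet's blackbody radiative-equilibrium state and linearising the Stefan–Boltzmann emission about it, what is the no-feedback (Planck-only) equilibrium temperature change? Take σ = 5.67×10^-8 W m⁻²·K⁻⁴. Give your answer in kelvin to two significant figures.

The baseline emission temperature is T_e = 292.8 K.
TOA radiative forcing: ΔF = (1−α)ΔS/4 = 0.595·(-130)/4 = -19.34 W m⁻².
Planck response: λ_P = 4σT_e³ = 4·5.67×10⁻⁸·(292.8)³ = 5.691 W m⁻²/K.
So ΔT₀ = -19.34/5.691 = -3.40 K.

-3.4 K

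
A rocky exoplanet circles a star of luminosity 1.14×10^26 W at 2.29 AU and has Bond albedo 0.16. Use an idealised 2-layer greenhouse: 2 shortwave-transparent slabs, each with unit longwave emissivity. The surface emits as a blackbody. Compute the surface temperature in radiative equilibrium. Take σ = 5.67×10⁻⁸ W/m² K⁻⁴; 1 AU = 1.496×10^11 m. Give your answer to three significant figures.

Orbital distance: d = 2.29 AU = 3.426×10^11 m.
Spreading L over a sphere of radius d: S = 1.14×10^26/(4π·3.43×10^11²) = 77.30 W/m².
OLR = S(1−α)/4 = 16.23 W/m²; the top layer radiates at T_e = 130.1 K.
Layer-by-layer balance gives σT_s⁴ = (N+1)σT_e⁴, so T_s = 3^¼·130.1 = 171.2 K.

171 K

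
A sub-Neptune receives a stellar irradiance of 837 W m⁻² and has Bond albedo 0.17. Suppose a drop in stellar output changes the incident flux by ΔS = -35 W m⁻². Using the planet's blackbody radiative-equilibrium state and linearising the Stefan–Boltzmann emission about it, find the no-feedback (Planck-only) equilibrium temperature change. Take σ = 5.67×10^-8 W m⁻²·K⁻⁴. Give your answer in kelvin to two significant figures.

-2.5 kelvin

Unperturbed T_e = [837.0·(1−0.17)/(4σ)]^¼ = 235.3 K.
ΔF = Δ[S(1−α)]/4 = (1−0.17)·-35/4 = -7.262 W m⁻².
Linearising σT⁴ gives d(σT⁴)/dT = 4σT_e³ = 2.953 W m⁻² per K.
So ΔT₀ = -7.262/2.953 = -2.46 K.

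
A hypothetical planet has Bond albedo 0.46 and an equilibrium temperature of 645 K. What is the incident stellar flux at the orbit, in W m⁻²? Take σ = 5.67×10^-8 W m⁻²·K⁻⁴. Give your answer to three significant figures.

72700 W m⁻²

Invert the energy balance for S: S = 4σT⁴/(1−α).
σT⁴ = 5.67×10⁻⁸·(645)⁴ = 9813 W m⁻².
So S = 4×9813/(1−0.46) = 72690 W m⁻².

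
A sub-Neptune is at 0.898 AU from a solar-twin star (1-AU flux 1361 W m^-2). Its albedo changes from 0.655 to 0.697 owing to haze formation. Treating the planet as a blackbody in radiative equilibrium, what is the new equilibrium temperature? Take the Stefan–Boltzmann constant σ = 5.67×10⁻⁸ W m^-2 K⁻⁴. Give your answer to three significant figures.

218 K

Flux at the orbit: S = 1361/(0.898)² = 1688 W m^-2.
New equilibrium: T₂ = [(1−0.697)·1688/(4σ)]^(1/4) = 217.9 K.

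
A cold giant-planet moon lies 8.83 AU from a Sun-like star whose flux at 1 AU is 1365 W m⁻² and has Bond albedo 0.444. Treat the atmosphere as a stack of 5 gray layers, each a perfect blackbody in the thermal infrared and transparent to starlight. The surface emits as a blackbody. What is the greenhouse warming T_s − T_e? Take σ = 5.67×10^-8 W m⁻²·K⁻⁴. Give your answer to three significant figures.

45.7 K

Flux at the orbit: S = 1365/(8.83)² = 17.51 W m⁻².
Top-of-atmosphere balance: σT_e⁴ = S(1−α)/4 = 2.433 W m⁻² → T_e = 80.94 K.
Surface: T_s = (6)^¼·T_e = 126.7 K.
Warming: T_s − T_e = 45.74 K.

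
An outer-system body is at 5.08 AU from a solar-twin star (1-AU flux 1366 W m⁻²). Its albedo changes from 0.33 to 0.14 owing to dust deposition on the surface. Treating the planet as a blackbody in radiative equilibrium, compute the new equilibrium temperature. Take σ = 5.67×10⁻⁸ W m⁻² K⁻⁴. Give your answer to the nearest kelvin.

119 kelvin

Flux at the orbit: S = 1366/(5.08)² = 52.93 W m⁻².
T₂ = [S(1−α₂)/(4σ)]^(1/4) = [52.93·0.86/(4σ)]^(1/4) = 119.0 K.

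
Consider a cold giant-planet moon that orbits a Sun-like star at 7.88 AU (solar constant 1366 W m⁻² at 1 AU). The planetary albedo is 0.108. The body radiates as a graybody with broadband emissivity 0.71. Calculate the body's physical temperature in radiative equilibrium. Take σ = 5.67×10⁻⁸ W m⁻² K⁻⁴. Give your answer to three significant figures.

By the inverse-square law, S = 1366/7.88² = 22.00 W m⁻².
Absorbed flux (global mean): S(1−α)/4 = 22.00·0.892/4 = 4.906 W m⁻².
Equating to εσT⁴ with ε = 0.71: T = (4.906/0.71σ)^(1/4) = 105.1 K.

105 K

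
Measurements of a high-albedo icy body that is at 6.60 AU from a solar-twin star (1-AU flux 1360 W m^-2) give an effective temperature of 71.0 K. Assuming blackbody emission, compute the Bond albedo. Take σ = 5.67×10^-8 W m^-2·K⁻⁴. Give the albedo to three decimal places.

Irradiance scales as 1/d², so S = 1360 W m^-2 × (1/6.60)² = 31.22 W m^-2.
Energy balance: S(1−α)/4 = σT⁴, so 1−α = 4σT⁴/S.
σT⁴ = 1.441 W m^-2, so 4σT⁴ = 5.763 W m^-2.
1−α = 5.763/31.22 = 0.1846, so α = 0.8154.

0.815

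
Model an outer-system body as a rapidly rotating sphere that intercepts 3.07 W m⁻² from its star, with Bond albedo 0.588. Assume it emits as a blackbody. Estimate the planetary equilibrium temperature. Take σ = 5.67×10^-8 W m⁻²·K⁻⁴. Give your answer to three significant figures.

The planet absorbs (1−α)S over its disc πR² and re-emits over 4πR², so the mean absorbed flux is (1−0.588)·3.070/4 = 0.3162 W m⁻².
Balancing against σT⁴: T = (0.3162/5.67×10⁻⁸)^(1/4) = 48.60 K.

48.6 K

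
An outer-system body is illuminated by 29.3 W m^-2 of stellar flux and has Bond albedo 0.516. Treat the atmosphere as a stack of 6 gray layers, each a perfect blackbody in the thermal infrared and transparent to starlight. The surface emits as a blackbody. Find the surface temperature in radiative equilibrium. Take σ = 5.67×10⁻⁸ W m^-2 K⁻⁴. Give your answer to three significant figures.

145 kelvin

Top-of-atmosphere balance: σT_e⁴ = S(1−α)/4 = 3.545 W m^-2 → T_e = 88.92 K.
Layer-by-layer balance gives σT_s⁴ = (N+1)σT_e⁴, so T_s = 7^¼·88.92 = 144.6 K.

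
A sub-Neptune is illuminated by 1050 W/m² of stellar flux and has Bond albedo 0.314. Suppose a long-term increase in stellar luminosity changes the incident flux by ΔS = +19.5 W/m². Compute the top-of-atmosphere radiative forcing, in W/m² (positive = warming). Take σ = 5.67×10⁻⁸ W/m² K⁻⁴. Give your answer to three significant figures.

Only a fraction (1−α) is absorbed and it's spread over 4πR², so ΔF = (1−α)ΔS/4 = 3.344 W/m².

3.34 W/m²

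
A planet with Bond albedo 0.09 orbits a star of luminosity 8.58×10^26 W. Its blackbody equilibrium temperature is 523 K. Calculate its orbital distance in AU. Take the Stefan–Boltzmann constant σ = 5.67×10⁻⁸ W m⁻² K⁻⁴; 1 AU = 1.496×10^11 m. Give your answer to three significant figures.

0.404 AU

Energy balance gives S = 4σT⁴/(1−α) = 18650 W m⁻².
S = L/(4πd²) → d = √(L/4πS) = √(8.58×10^26/(4π·18650)) = 6.051×10^10 m = 0.4045 AU.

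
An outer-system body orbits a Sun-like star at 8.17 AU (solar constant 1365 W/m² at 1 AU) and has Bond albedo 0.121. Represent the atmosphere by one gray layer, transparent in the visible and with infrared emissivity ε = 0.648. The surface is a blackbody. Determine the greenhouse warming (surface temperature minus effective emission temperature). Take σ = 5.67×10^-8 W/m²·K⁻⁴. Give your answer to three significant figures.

Flux at the orbit: S = 1365/(8.17)² = 20.45 W/m².
Effective emission temperature (TOA balance): σT_e⁴ = S(1−α)/4 = 4.494 W/m² → T_e = 94.35 K.
For a single slab of emissivity ε, T_s⁴ = 2T_e⁴/(2−ε); thus T_s = 94.35·(1.479)^(1/4) = 104.1 K.
T_s − T_e = 104.1 − 94.35 = 9.704 K.

9.70 kelvin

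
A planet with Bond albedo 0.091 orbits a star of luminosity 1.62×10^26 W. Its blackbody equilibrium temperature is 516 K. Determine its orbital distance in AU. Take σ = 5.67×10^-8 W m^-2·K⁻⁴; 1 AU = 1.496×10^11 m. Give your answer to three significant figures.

Required flux: S = 4σT⁴/(1−α) = 17690 W m^-2.
S = L/(4πd²) → d = √(L/4πS) = √(1.62×10^26/(4π·17690)) = 2.700×10^10 m = 0.1805 AU.

0.180 AU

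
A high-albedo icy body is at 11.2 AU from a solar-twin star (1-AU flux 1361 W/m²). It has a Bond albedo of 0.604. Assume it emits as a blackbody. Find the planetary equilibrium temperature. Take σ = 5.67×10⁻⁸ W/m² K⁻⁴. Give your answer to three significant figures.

Irradiance scales as 1/d², so S = 1361 W/m² × (1/11.2)² = 10.85 W/m².
The planet absorbs (1−α)S over its disc πR² and re-emits over 4πR², so the mean absorbed flux is (1−0.604)·10.85/4 = 1.074 W/m².
In equilibrium σT⁴ equals this, so T = 65.97 K.

66.0 K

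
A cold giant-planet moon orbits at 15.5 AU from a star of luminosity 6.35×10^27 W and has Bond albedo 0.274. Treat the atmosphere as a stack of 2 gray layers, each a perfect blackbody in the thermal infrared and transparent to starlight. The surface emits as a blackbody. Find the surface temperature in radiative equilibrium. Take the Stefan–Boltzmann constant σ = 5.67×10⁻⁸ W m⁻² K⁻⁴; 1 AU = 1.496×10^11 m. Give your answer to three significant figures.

d = 15.5 × 1.496×10^11 m = 2.319×10^12 m.
S = L/(4πd²) = 93.98 W m⁻².
Top-of-atmosphere balance: σT_e⁴ = S(1−α)/4 = 17.06 W m⁻² → T_e = 131.7 K.
For an N-layer opaque stack, T_s⁴ = (N+1)T_e⁴, hence T_s = (3)^(1/4)×131.7 K = 173.3 K.

173 kelvin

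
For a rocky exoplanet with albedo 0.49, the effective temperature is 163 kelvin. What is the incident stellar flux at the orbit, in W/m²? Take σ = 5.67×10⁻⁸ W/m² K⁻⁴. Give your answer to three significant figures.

314 W/m²

From S(1−α)/4 = σT⁴: S = 4σT⁴/(1−α).
The emitted flux is σT⁴ = 40.03 W/m².
So S = 4×40.03/(1−0.49) = 313.9 W/m².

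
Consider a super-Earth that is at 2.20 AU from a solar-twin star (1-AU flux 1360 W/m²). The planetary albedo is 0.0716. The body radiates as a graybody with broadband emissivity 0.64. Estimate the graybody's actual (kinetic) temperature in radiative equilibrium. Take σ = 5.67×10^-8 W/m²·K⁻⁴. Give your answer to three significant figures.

206 K

By the inverse-square law, S = 1360/2.20² = 281.0 W/m².
The planet absorbs (1−α)S over its disc πR² and re-emits over 4πR², so the mean absorbed flux is (1−0.0716)·281.0/4 = 65.22 W/m².
Radiative balance εσT⁴ = 65.22 gives T = [65.22/(0.64·σ)]^(1/4) = 205.9 K.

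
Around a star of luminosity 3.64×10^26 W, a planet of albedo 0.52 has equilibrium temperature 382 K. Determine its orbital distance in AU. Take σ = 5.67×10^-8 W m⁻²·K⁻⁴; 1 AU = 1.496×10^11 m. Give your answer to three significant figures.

0.359 AU

Required flux: S = 4σT⁴/(1−α) = 10060 W m⁻².
S = L/(4πd²) → d = √(L/4πS) = √(3.64×10^26/(4π·10060)) = 5.366×10^10 m = 0.3587 AU.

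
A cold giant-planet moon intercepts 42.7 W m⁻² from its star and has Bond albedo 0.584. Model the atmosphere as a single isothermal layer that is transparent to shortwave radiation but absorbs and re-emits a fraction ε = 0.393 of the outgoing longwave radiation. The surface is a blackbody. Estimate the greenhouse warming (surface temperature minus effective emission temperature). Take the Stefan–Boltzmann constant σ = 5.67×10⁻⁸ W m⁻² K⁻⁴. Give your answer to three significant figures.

The planet radiates to space at T_e = [S(1−α)/(4σ)]^(1/4) = 94.07 K.
The surface balance (absorbed SW + ε·downward IR = σT_s⁴) with T_a⁴ = T_s⁴/2 reduces to T_s = T_e·[2/(2−ε)]^¼ = 99.36 K.
The atmosphere warms the surface by 5.289 K.

5.29 kelvin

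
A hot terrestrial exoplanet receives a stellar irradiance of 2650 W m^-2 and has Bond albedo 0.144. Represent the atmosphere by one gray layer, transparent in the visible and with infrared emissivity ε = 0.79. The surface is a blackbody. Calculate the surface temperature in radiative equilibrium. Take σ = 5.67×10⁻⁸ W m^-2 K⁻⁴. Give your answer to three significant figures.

359 K

The planet radiates to space at T_e = [S(1−α)/(4σ)]^(1/4) = 316.2 K.
For a single slab of emissivity ε, T_s⁴ = 2T_e⁴/(2−ε); thus T_s = 316.2·(1.653)^(1/4) = 358.6 K.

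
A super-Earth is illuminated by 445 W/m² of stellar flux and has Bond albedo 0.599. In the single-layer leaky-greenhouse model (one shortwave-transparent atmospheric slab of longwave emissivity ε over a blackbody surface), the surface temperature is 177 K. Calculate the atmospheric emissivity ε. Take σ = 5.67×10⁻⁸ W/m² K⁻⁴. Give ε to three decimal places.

First, T_e = [445.0·(1−0.599)/(4σ)]^(1/4) = 167.5 K.
Since (2−ε)/2 = (T_e/T_s)⁴ = 0.8016, ε = 0.3968.

0.397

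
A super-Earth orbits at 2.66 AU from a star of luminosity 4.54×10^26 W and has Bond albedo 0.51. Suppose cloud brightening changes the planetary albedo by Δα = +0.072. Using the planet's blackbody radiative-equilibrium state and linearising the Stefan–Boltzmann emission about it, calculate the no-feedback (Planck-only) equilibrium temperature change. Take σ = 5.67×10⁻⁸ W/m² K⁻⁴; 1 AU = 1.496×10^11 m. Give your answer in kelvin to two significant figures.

-5.5 K

Orbital distance: d = 2.66 AU = 3.979×10^11 m.
Spreading L over a sphere of radius d: S = 4.54×10^26/(4π·3.98×10^11²) = 228.1 W/m².
The baseline emission temperature is T_e = 149.0 K.
The change in absorbed flux is Δ[S(1−α)/4] = −SΔα/4 = -4.107 W/m².
Linearising σT⁴ gives d(σT⁴)/dT = 4σT_e³ = 0.7503 W/m² per K.
So ΔT₀ = -4.107/0.7503 = -5.47 K.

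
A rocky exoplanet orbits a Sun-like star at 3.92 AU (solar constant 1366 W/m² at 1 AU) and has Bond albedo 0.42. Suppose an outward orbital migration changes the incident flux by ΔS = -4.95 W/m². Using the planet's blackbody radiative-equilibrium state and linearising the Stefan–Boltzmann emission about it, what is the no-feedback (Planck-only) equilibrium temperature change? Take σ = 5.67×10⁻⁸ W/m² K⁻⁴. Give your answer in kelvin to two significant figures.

By the inverse-square law, S = 1366/3.92² = 88.90 W/m².
Reference equilibrium: T_e = [S(1−α)/(4σ)]^(1/4) = 122.8 K.
Only a fraction (1−α) is absorbed and it's spread over 4πR², so ΔF = (1−α)ΔS/4 = -0.7178 W/m².
Planck response: λ_P = 4σT_e³ = 4·5.67×10⁻⁸·(122.8)³ = 0.4199 W/m²/K.
So ΔT₀ = -0.7178/0.4199 = -1.71 K.

-1.7 K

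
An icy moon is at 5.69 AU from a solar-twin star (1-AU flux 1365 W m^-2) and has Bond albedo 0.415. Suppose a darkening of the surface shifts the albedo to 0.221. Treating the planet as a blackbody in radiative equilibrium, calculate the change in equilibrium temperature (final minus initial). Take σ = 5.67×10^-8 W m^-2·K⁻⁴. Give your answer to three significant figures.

Irradiance scales as 1/d², so S = 1365 W m^-2 × (1/5.69)² = 42.16 W m^-2.
With α = 0.415, T₁ = 102.1 K.
After:  T₂ = [42.16·0.779/(4σ)]^(1/4) = 109.7 K.
Change: 109.7 − 102.1 = 7.580 K.

7.58 kelvin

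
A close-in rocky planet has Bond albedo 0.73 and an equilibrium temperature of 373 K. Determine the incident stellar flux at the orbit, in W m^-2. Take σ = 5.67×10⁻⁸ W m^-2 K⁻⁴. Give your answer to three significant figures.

16300 W m^-2

Invert the energy balance for S: S = 4σT⁴/(1−α).
The emitted flux is σT⁴ = 1098 W m^-2.
So S = 4×1098/(1−0.73) = 16260 W m^-2.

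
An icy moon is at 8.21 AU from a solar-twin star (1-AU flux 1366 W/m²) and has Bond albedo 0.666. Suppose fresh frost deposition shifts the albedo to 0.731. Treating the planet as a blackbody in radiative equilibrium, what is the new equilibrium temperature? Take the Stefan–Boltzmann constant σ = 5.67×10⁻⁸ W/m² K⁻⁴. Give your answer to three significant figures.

70.0 K

By the inverse-square law, S = 1366/8.21² = 20.27 W/m².
T₂ = [S(1−α₂)/(4σ)]^(1/4) = [20.27·0.269/(4σ)]^(1/4) = 70.02 K.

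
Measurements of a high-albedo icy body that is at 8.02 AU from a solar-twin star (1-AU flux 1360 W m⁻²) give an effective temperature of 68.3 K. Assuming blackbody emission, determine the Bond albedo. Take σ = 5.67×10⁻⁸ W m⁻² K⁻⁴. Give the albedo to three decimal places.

By the inverse-square law, S = 1360/8.02² = 21.14 W m⁻².
From σT⁴ = S(1−α)/4 we invert for α: 1−α = 4σT⁴/S.
4σT⁴ = 4·5.67×10⁻⁸·(68.3)⁴ = 4.935 W m⁻².
Hence α = 1 − 4.935/21.14 = 0.7666.

0.767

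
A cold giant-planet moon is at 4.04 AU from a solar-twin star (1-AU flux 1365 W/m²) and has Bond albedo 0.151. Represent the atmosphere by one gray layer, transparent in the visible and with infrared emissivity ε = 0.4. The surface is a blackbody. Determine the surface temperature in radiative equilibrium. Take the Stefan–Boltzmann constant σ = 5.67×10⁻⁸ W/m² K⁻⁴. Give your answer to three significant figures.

141 K

By the inverse-square law, S = 1365/4.04² = 83.63 W/m².
Effective emission temperature (TOA balance): σT_e⁴ = S(1−α)/4 = 17.75 W/m² → T_e = 133.0 K.
For a single slab of emissivity ε, T_s⁴ = 2T_e⁴/(2−ε); thus T_s = 133.0·(1.25)^(1/4) = 140.6 K.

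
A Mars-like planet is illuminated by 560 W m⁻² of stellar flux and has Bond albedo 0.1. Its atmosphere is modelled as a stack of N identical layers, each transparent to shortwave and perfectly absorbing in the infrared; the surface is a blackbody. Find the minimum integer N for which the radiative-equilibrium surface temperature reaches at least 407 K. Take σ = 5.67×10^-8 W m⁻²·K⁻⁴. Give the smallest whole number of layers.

12

OLR = S(1−α)/4 = 126.0 W m⁻²; the top layer radiates at T_e = 217.1 K.
Need (N+1)T_e⁴ ≥ T_s⁴, i.e. N+1 ≥ (407/217.1)⁴ = 12.348.
Rounding up, N = 12.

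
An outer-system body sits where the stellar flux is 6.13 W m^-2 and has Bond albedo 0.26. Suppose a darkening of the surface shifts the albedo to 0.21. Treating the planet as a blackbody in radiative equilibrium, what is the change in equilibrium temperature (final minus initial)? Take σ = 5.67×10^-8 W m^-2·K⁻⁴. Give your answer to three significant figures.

Initial: T₁ = [S(1−0.26)/(4σ)]^(1/4) = 66.87 K.
After:  T₂ = [6.130·0.79/(4σ)]^(1/4) = 67.98 K.
ΔT = T₂ − T₁ = 1.102 K.

1.10 K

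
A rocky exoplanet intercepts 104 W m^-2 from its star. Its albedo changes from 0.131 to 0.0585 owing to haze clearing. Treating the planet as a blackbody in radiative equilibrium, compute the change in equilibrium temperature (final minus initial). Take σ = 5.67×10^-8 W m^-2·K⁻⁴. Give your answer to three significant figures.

With α = 0.131, T₁ = 141.3 K.
After:  T₂ = [104.0·0.942/(4σ)]^(1/4) = 144.1 K.
ΔT = T₂ − T₁ = 2.859 K.

2.86 K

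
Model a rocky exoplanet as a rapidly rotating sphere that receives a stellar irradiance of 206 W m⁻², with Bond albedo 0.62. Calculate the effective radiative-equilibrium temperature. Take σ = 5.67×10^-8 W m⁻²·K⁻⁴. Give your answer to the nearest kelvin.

136 K

The planet absorbs (1−α)S over its disc πR² and re-emits over 4πR², so the mean absorbed flux is (1−0.62)·206.0/4 = 19.57 W m⁻².
Set σT⁴ = 19.57 → T = (19.57/σ)^(1/4) = 136.3 K.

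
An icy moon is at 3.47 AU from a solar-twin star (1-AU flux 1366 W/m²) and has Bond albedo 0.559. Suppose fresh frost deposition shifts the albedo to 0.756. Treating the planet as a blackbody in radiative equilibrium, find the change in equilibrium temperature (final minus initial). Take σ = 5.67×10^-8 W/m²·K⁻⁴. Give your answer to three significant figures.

-16.8 K

By the inverse-square law, S = 1366/3.47² = 113.4 W/m².
With α = 0.559, T₁ = 121.9 K.
Final:   T₂ = [S(1−0.756)/(4σ)]^(1/4) = 105.1 K.
ΔT = T₂ − T₁ = -16.76 K.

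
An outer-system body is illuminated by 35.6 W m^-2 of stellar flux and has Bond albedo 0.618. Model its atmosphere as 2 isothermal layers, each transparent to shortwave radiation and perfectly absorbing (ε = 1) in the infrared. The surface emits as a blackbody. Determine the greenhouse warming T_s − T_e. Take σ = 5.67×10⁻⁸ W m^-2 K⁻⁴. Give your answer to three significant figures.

OLR = S(1−α)/4 = 3.400 W m^-2; the top layer radiates at T_e = 88.00 K.
T_s = (N+1)^(1/4)·T_e = 115.8 K.
Warming: T_s − T_e = 27.81 K.

27.8 K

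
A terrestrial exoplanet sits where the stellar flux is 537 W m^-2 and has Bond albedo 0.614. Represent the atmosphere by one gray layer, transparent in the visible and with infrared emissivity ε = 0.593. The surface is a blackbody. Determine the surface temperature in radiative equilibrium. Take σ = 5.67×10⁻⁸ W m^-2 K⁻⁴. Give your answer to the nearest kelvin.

190 K

The planet radiates to space at T_e = [S(1−α)/(4σ)]^(1/4) = 173.9 K.
For a single slab of emissivity ε, T_s⁴ = 2T_e⁴/(2−ε); thus T_s = 173.9·(1.421)^(1/4) = 189.9 K.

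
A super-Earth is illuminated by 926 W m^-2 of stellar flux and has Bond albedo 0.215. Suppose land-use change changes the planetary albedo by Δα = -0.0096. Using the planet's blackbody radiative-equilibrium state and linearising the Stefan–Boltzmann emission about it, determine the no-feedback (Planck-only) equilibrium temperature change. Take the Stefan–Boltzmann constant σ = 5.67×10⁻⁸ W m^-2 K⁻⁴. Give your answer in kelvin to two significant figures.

The baseline emission temperature is T_e = 237.9 K.
ΔF = −(S/4)Δα = −(926.0/4)×(-0.0096) = 2.222 W m^-2.
Planck response: λ_P = 4σT_e³ = 4·5.67×10⁻⁸·(237.9)³ = 3.055 W m^-2/K.
Hence the no-feedback warming is ΔF/(4σT_e³) = 0.727 K.

0.73 K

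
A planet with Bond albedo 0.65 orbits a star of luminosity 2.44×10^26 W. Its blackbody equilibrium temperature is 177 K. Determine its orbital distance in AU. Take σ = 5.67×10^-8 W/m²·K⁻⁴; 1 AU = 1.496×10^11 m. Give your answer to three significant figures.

1.17 AU

The flux needed for this T is 4σT⁴/(1−0.65) = 636.0 W/m².
Then d = [L/(4πS)]^(1/2) = 1.747×10^11 m, i.e. 1.168 AU.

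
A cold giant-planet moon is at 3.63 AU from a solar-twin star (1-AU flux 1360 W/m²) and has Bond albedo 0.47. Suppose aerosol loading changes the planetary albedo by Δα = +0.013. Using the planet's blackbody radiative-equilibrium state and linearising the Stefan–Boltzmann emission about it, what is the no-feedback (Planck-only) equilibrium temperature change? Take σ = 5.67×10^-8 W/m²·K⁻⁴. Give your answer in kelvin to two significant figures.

-0.76 K

Irradiance scales as 1/d², so S = 1360 W/m² × (1/3.63)² = 103.2 W/m².
The baseline emission temperature is T_e = 124.6 K.
The change in absorbed flux is Δ[S(1−α)/4] = −SΔα/4 = -0.3354 W/m².
Linearising σT⁴ gives d(σT⁴)/dT = 4σT_e³ = 0.4389 W/m² per K.
ΔT₀ = ΔF/λ_P = -0.3354/0.4389 = -0.764 K.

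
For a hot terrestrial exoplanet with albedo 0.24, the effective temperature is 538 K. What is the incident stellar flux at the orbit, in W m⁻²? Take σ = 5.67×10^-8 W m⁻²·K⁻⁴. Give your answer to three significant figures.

From S(1−α)/4 = σT⁴: S = 4σT⁴/(1−α).
The emitted flux is σT⁴ = 4750 W m⁻².
So S = 4×4750/(1−0.24) = 25000 W m⁻².

25000 W m⁻²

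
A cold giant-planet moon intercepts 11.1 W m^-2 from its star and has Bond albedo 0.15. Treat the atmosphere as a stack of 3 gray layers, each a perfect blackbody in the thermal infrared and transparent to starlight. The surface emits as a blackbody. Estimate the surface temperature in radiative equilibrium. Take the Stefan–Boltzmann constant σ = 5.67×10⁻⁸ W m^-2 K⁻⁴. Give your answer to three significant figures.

114 K

Top-of-atmosphere balance: σT_e⁴ = S(1−α)/4 = 2.359 W m^-2 → T_e = 80.31 K.
For an N-layer opaque stack, T_s⁴ = (N+1)T_e⁴, hence T_s = (4)^(1/4)×80.31 K = 113.6 K.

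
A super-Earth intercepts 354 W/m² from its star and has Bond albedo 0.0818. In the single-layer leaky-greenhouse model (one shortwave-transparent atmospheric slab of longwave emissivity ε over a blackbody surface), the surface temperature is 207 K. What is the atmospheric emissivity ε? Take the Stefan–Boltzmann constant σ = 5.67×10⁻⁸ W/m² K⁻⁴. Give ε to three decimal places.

First, T_e = [354.0·(1−0.0818)/(4σ)]^(1/4) = 194.6 K.
Inverting T_s⁴ = 2T_e⁴/(2−ε): (T_e/T_s)⁴ = 0.7806, so ε = 2(1 − 0.7806) = 0.4388.

0.439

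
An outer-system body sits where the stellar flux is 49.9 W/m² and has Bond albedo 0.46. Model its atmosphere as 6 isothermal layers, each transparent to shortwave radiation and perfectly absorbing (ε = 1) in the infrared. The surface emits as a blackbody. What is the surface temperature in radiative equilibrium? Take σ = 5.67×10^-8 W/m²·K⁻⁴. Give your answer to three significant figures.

OLR = S(1−α)/4 = 6.737 W/m²; the top layer radiates at T_e = 104.4 K.
Layer-by-layer balance gives σT_s⁴ = (N+1)σT_e⁴, so T_s = 7^¼·104.4 = 169.8 K.

170 K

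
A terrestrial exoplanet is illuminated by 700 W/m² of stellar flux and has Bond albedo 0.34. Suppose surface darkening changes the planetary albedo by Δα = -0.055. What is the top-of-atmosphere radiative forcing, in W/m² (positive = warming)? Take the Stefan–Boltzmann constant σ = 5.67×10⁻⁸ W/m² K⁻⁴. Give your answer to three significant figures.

TOA radiative forcing: ΔF = −S·Δα/4 = −700.0·(-0.055)/4 = 9.625 W/m².

9.62 W/m²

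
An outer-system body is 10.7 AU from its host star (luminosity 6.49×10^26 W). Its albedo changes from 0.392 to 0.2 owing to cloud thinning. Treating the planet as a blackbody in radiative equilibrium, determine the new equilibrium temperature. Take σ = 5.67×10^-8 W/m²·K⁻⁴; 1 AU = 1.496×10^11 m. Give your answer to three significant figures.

d = 10.7 × 1.496×10^11 m = 1.601×10^12 m.
S = L/(4πd²) = 20.16 W/m².
New equilibrium: T₂ = [(1−0.2)·20.16/(4σ)]^(1/4) = 91.83 K.

91.8 K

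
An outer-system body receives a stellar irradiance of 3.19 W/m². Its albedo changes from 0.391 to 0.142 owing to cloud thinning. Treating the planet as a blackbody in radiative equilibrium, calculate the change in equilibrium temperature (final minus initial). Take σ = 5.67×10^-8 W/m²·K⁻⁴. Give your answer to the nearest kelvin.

With α = 0.391, T₁ = 54.10 K.
With α = 0.142, T₂ = 58.94 K.
ΔT = T₂ − T₁ = 4.841 K.

5 K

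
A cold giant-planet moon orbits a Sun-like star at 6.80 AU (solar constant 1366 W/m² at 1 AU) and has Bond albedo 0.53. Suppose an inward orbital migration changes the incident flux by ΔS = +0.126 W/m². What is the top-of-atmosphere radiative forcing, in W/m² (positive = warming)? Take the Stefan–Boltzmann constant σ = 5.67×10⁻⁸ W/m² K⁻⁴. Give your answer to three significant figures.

0.0148 W/m²

Irradiance scales as 1/d², so S = 1366 W/m² × (1/6.80)² = 29.54 W/m².
TOA radiative forcing: ΔF = (1−α)ΔS/4 = 0.47·(+0.126)/4 = 0.01480 W/m².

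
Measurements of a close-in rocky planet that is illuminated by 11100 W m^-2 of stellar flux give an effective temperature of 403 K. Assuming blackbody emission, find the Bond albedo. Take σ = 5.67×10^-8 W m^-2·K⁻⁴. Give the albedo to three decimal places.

Rearranging the radiative balance, α = 1 − 4σT⁴/S.
4σT⁴ = 4·5.67×10⁻⁸·(403)⁴ = 5982 W m^-2.
Hence α = 1 − 5982/11100 = 0.4611.

0.461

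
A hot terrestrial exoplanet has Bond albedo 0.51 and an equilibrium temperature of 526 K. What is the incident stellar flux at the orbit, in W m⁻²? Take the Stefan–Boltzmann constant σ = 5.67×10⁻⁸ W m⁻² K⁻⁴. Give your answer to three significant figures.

From S(1−α)/4 = σT⁴: S = 4σT⁴/(1−α).
σT⁴ = 5.67×10⁻⁸·(526)⁴ = 4340 W m⁻².
So S = 4×4340/(1−0.51) = 35430 W m⁻².

35400 W m⁻²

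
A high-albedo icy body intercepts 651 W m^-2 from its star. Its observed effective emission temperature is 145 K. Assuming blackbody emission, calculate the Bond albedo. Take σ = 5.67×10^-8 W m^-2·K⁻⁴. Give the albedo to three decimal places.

Energy balance: S(1−α)/4 = σT⁴, so 1−α = 4σT⁴/S.
σT⁴ = 25.06 W m^-2, so 4σT⁴ = 100.3 W m^-2.
1−α = 100.3/651.0 = 0.1540, so α = 0.8460.

0.846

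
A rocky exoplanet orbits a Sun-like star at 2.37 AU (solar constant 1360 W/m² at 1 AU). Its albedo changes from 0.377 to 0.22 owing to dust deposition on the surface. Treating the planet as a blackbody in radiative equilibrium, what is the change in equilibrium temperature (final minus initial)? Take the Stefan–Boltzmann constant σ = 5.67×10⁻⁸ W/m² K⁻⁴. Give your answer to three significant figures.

9.28 kelvin

Irradiance scales as 1/d², so S = 1360 W/m² × (1/2.37)² = 242.1 W/m².
With α = 0.377, T₁ = 160.6 K.
Final:   T₂ = [S(1−0.22)/(4σ)]^(1/4) = 169.9 K.
ΔT = T₂ − T₁ = 9.281 K.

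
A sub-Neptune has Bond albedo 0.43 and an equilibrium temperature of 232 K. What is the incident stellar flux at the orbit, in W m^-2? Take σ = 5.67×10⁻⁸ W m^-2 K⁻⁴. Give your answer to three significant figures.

1150 W m^-2

Invert the energy balance for S: S = 4σT⁴/(1−α).
The emitted flux is σT⁴ = 164.3 W m^-2.
S = 4·164.3/0.57 = 1153 W m^-2.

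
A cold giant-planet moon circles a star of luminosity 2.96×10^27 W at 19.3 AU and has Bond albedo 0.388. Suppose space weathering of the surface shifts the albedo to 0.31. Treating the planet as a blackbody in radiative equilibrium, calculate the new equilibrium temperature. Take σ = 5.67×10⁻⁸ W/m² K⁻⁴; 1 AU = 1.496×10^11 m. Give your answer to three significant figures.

d = 19.3 × 1.496×10^11 m = 2.887×10^12 m.
S = L/(4πd²) = 28.26 W/m².
New equilibrium: T₂ = [(1−0.31)·28.26/(4σ)]^(1/4) = 96.29 K.

96.3 kelvin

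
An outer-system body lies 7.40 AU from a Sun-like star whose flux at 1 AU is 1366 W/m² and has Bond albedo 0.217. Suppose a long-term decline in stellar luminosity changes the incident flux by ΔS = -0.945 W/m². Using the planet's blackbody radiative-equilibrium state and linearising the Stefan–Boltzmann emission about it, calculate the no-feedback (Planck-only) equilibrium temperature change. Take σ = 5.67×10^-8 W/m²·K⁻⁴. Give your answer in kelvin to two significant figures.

-0.91 K

Irradiance scales as 1/d², so S = 1366 W/m² × (1/7.40)² = 24.95 W/m².
Reference equilibrium: T_e = [S(1−α)/(4σ)]^(1/4) = 96.33 K.
TOA radiative forcing: ΔF = (1−α)ΔS/4 = 0.783·(-0.945)/4 = -0.1850 W/m².
Linearising σT⁴ gives d(σT⁴)/dT = 4σT_e³ = 0.2028 W/m² per K.
Hence the no-feedback warming is ΔF/(4σT_e³) = -0.912 K.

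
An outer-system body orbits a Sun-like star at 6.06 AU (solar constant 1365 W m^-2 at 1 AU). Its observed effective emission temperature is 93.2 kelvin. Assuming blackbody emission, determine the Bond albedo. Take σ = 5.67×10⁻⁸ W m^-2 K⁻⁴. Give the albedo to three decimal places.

0.540

Irradiance scales as 1/d², so S = 1365 W m^-2 × (1/6.06)² = 37.17 W m^-2.
Rearranging the radiative balance, α = 1 − 4σT⁴/S.
4σT⁴ = 4·5.67×10⁻⁸·(93.2)⁴ = 17.11 W m^-2.
Hence α = 1 − 17.11/37.17 = 0.5396.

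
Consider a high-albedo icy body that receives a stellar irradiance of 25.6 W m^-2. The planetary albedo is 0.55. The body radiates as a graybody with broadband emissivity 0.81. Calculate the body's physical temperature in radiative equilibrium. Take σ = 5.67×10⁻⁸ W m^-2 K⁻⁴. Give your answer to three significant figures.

Absorbed flux (global mean): S(1−α)/4 = 25.60·0.45/4 = 2.880 W m^-2.
Radiative balance εσT⁴ = 2.880 gives T = [2.880/(0.81·σ)]^(1/4) = 88.99 K.

89.0 kelvin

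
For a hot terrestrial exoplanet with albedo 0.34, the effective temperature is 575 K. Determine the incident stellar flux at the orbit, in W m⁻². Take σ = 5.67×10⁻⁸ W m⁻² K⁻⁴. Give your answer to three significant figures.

Invert the energy balance for S: S = 4σT⁴/(1−α).
The emitted flux is σT⁴ = 6198 W m⁻².
S = 4·6198/0.66 = 37560 W m⁻².

37600 W m⁻²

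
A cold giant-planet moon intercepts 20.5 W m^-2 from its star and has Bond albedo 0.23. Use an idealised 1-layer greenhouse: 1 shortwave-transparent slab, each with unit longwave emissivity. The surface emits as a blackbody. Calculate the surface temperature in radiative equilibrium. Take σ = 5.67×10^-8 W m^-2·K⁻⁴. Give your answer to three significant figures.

109 K

OLR = S(1−α)/4 = 3.946 W m^-2; the top layer radiates at T_e = 91.34 K.
For an N-layer opaque stack, T_s⁴ = (N+1)T_e⁴, hence T_s = (2)^(1/4)×91.34 K = 108.6 K.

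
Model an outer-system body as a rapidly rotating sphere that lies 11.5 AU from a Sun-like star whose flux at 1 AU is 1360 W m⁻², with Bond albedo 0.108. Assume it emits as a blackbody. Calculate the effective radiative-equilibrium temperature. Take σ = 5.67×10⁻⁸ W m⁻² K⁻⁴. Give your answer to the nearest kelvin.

Irradiance scales as 1/d², so S = 1360 W m⁻² × (1/11.5)² = 10.28 W m⁻².
Averaging over the sphere, the absorbed flux is S(1−α)/4 = 2.293 W m⁻².
Balancing against σT⁴: T = (2.293/5.67×10⁻⁸)^(1/4) = 79.75 K.

80 kelvin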